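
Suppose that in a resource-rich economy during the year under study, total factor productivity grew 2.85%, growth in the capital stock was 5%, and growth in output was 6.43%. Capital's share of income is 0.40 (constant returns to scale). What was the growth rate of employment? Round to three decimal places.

2.633%

Labor's share = 1 − 0.4 = 0.6.
gY = gA + 0.4×5 + 0.6×g.
0.6×g = 6.43 − 2.85 − 2 = 1.58.
g = 1.58 / 0.6 = 2.63333%.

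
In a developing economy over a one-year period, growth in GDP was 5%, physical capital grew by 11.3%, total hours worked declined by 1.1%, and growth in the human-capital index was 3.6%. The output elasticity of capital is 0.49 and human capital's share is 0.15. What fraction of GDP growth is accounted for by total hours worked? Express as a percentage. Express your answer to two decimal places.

Total hours worked accounted for -7.92% of growth.

Labor's share = 1 − 0.49 − 0.15 = 0.36.
Total hours worked contributed 0.36 × (-1.1) = -0.396 pp.
Share of growth = -0.396 / 5 × 100 = -7.92%.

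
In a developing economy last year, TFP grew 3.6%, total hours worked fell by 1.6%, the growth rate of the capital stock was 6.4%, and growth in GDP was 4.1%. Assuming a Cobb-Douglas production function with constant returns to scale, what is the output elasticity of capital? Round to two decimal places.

gY = gA + α·gK + (1−α)·gL, so gY − gA − gL = α(gK − gL).
4.1 − 3.6 + 1.6 = α × (6.4 − (-1.6)).
2.1 = 8 α, so α = 0.2625.

The output elasticity of capital is 0.26.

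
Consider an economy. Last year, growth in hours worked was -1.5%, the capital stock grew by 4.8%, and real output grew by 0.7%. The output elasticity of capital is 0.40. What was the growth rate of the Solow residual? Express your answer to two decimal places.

-0.32%

Labor's share = 1 − 0.4 = 0.6.
The capital stock: 0.4 × 4.8 = 1.92 pp.
Hours worked: 0.6 × (-1.5) = -0.9 pp.
TFP growth = 0.7 − 1.02 = -0.32%.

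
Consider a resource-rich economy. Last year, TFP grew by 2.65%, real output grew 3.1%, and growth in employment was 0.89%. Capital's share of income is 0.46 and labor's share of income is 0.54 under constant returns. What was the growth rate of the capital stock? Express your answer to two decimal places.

-0.07%

Labor's share = 1 − 0.46 = 0.54.
gY = gA + 0.54×0.89 + 0.46×g.
0.46×g = 3.1 − 2.65 − 0.4806 = -0.0306.
g = -0.0306 / 0.46 = -0.0665%.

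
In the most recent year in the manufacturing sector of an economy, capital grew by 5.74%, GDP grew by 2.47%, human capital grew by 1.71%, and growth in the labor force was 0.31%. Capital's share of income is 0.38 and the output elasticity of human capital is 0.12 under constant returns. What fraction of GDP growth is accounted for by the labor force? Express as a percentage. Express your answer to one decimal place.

The labor force accounted for 6.3% of growth.

Labor's share = 1 − 0.38 − 0.12 = 0.5.
The labor force contributed 0.5 × 0.31 = 0.155 pp.
Share of growth = 0.155 / 2.47 × 100 = 6.275%.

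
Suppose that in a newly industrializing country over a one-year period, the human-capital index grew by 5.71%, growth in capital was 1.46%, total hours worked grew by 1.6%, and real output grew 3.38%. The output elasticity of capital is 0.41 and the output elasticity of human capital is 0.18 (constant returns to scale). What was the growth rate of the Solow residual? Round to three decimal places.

Labor's share = 1 − 0.41 − 0.18 = 0.41.
Capital: 0.41 × 1.46 = 0.5986 pp.
The human-capital index: 0.18 × 5.71 = 1.0278 pp.
Total hours worked: 0.41 × 1.6 = 0.656 pp.
TFP growth = 3.38 − 2.2824 = 1.0976%.

The Solow residual growth was 1.098%.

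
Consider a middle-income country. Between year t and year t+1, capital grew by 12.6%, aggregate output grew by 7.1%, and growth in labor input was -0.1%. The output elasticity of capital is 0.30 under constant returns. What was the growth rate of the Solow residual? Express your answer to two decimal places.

Labor's share = 1 − 0.3 = 0.7.
Capital: 0.3 × 12.6 = 3.78 pp.
Labor input: 0.7 × (-0.1) = -0.07 pp.
TFP growth = 7.1 − 3.71 = 3.39%.

The Solow residual growth was 3.39%.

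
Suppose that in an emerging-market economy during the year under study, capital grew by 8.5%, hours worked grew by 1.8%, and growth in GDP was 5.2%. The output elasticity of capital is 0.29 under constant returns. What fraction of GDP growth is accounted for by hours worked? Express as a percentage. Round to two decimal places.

Labor's share = 1 − 0.29 = 0.71.
Hours worked contributed 0.71 × 1.8 = 1.278 pp.
Share of growth = 1.278 / 5.2 × 100 = 24.5769%.

24.58%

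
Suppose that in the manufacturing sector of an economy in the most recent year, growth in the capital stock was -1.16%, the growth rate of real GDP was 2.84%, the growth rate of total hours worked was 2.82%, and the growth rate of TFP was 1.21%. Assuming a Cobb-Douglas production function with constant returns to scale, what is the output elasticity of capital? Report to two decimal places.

0.30

gY = gA + α·gK + (1−α)·gL, so gY − gA − gL = α(gK − gL).
2.84 − 1.21 − 2.82 = α × (-1.16 − 2.82).
-1.19 = -3.98 α, so α = 0.299.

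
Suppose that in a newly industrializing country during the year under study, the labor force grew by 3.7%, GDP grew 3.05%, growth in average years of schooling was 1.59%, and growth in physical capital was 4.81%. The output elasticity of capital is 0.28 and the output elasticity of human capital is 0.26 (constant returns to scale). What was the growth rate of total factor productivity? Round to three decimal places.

Labor's share = 1 − 0.28 − 0.26 = 0.46.
Physical capital: 0.28 × 4.81 = 1.3468 pp.
Average years of schooling: 0.26 × 1.59 = 0.4134 pp.
The labor force: 0.46 × 3.7 = 1.702 pp.
TFP growth = 3.05 − 3.4622 = -0.4122%.

-0.412%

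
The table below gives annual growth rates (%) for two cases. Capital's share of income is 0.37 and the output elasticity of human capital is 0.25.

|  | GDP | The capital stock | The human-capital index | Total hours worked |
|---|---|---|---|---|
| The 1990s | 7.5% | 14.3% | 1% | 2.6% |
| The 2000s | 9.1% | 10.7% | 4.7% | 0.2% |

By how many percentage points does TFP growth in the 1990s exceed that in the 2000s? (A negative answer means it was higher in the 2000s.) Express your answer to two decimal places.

Labor's share = 1 − 0.37 − 0.25 = 0.38.
The 1990s: TFP = 7.5 − 5.291 − 0.25 − 0.988 = 0.971%.
The 2000s: TFP = 9.1 − 3.959 − 1.175 − 0.076 = 3.89%.
Difference = 0.971 − (3.89) = -2.919 pp.

-2.92 percentage points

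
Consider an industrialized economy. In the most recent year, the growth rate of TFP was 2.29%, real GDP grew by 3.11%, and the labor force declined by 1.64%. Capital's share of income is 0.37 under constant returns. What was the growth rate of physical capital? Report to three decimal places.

Physical capital grew 5.009%.

Labor's share = 1 − 0.37 = 0.63.
gY = gA + 0.63×(-1.64) + 0.37×g.
0.37×g = 3.11 − 2.29 + 1.0332 = 1.8532.
g = 1.8532 / 0.37 = 5.00865%.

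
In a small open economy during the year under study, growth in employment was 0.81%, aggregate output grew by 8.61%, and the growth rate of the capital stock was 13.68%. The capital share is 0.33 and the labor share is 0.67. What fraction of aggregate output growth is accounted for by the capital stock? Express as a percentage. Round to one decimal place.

The capital stock accounted for 52.4% of growth.

The capital stock contributed 0.33 × 13.68 = 4.5144 pp.
Share of growth = 4.5144 / 8.61 × 100 = 52.432%.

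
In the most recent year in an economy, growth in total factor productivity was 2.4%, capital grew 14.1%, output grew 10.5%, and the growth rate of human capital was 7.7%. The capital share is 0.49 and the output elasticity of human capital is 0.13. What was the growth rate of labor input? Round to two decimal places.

Labor's share = 1 − 0.49 − 0.13 = 0.38.
gY = gA + 0.49×14.1 + 0.13×7.7 + 0.38×g.
0.38×g = 10.5 − 2.4 − 7.91 = 0.19.
g = 0.19 / 0.38 = 0.5%.

0.50%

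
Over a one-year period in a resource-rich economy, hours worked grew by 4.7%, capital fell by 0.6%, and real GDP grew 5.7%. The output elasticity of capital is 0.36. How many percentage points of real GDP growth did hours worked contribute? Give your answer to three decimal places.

Labor's share = 1 − 0.36 = 0.64.
Contribution = share × growth = 0.64 × 4.7 = 3.008 pp.

3.008 percentage points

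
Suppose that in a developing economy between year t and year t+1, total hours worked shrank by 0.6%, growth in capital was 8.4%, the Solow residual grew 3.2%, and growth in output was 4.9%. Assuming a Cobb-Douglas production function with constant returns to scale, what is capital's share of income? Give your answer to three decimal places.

Capital's share of income is 0.256.

gY = gA + α·gK + (1−α)·gL, so gY − gA − gL = α(gK − gL).
4.9 − 3.2 + 0.6 = α × (8.4 − (-0.6)).
2.3 = 9 α, so α = 0.25556.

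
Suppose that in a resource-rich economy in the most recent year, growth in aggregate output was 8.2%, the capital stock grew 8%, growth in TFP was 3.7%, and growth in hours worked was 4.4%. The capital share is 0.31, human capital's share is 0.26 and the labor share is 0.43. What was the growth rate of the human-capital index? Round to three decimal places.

Labor's share = 1 − 0.31 − 0.26 = 0.43.
gY = gA + 0.31×8 + 0.43×4.4 + 0.26×g.
0.26×g = 8.2 − 3.7 − 4.372 = 0.128.
g = 0.128 / 0.26 = 0.49231%.

The human-capital index growth was 0.492%.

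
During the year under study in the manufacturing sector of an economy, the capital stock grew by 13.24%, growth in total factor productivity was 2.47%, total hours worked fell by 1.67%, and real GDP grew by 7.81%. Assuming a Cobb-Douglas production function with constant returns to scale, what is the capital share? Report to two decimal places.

gY = gA + α·gK + (1−α)·gL, so gY − gA − gL = α(gK − gL).
7.81 − 2.47 + 1.67 = α × (13.24 − (-1.67)).
7.01 = 14.91 α, so α = 0.4702.

0.47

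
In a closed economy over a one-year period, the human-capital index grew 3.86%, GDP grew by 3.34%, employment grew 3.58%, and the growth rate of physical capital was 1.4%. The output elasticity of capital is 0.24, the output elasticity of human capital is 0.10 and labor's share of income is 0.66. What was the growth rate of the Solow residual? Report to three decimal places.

0.255%

Labor's share = 1 − 0.24 − 0.1 = 0.66.
Physical capital: 0.24 × 1.4 = 0.336 pp.
The human-capital index: 0.1 × 3.86 = 0.386 pp.
Employment: 0.66 × 3.58 = 2.3628 pp.
TFP growth = 3.34 − 3.0848 = 0.2552%.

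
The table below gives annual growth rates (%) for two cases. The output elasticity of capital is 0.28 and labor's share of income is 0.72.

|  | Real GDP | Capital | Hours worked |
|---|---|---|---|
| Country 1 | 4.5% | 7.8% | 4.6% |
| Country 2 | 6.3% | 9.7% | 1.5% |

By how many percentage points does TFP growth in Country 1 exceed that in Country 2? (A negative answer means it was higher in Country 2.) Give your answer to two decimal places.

-3.50 percentage points

Labor's share = 1 − 0.28 = 0.72.
Country 1: TFP = 4.5 − 2.184 − 3.312 = -0.996%.
Country 2: TFP = 6.3 − 2.716 − 1.08 = 2.504%.
Difference = -0.996 − (2.504) = -3.5 pp.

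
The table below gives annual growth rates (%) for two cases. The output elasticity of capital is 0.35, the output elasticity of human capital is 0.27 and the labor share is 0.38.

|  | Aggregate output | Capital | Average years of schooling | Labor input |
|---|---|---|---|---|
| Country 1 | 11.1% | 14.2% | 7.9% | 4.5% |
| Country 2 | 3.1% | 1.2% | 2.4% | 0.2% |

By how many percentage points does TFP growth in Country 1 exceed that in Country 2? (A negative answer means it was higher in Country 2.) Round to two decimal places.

Labor's share = 1 − 0.35 − 0.27 = 0.38.
Country 1: TFP = 11.1 − 4.97 − 2.133 − 1.71 = 2.287%.
Country 2: TFP = 3.1 − 0.42 − 0.648 − 0.076 = 1.956%.
Difference = 2.287 − (1.956) = 0.331 pp.

0.33 percentage points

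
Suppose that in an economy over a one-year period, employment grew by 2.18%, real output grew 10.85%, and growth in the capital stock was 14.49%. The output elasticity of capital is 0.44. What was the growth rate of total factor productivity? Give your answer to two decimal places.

3.25%

Labor's share = 1 − 0.44 = 0.56.
The capital stock: 0.44 × 14.49 = 6.3756 pp.
Employment: 0.56 × 2.18 = 1.2208 pp.
TFP growth = 10.85 − 7.5964 = 3.2536%.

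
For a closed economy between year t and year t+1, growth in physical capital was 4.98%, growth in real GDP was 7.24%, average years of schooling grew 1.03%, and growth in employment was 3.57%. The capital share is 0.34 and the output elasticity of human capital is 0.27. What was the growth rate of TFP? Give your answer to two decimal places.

3.88%

Labor's share = 1 − 0.34 − 0.27 = 0.39.
Physical capital: 0.34 × 4.98 = 1.6932 pp.
Average years of schooling: 0.27 × 1.03 = 0.2781 pp.
Employment: 0.39 × 3.57 = 1.3923 pp.
TFP growth = 7.24 − 3.3636 = 3.8764%.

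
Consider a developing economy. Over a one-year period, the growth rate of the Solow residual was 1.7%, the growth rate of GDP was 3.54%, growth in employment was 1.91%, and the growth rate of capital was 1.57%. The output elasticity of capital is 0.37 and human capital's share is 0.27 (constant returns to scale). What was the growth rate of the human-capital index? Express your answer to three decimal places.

Labor's share = 1 − 0.37 − 0.27 = 0.36.
gY = gA + 0.37×1.57 + 0.36×1.91 + 0.27×g.
0.27×g = 3.54 − 1.7 − 1.2685 = 0.5715.
g = 0.5715 / 0.27 = 2.11667%.

The human-capital index grew 2.117%.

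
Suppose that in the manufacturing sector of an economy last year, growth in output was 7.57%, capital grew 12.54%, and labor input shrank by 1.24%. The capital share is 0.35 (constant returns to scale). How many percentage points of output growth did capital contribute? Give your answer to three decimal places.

Contribution = share × growth = 0.35 × 12.54 = 4.389 pp.

4.389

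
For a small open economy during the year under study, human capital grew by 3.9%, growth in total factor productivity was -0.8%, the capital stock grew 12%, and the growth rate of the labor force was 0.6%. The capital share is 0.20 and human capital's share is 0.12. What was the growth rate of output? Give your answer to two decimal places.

Output growth was 2.48%.

Labor's share = 1 − 0.2 − 0.12 = 0.68.
The capital stock: 0.2 × 12 = 2.4 pp.
Human capital: 0.12 × 3.9 = 0.468 pp.
The labor force: 0.68 × 0.6 = 0.408 pp.
Output growth = -0.8 + 3.276 = 2.476%.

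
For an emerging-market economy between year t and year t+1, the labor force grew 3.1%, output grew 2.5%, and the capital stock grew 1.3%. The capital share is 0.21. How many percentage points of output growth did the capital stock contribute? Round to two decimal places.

0.27

Contribution = share × growth = 0.21 × 1.3 = 0.273 pp.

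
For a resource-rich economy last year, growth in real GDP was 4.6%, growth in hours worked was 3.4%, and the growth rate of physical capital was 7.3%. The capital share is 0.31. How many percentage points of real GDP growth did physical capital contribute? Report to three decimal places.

Contribution = share × growth = 0.31 × 7.3 = 2.263 pp.

2.263 pp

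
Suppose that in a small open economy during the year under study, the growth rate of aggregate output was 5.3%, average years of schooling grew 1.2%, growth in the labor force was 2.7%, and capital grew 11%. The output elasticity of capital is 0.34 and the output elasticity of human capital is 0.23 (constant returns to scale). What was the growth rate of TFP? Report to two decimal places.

0.12%

Labor's share = 1 − 0.34 − 0.23 = 0.43.
Capital: 0.34 × 11 = 3.74 pp.
Average years of schooling: 0.23 × 1.2 = 0.276 pp.
The labor force: 0.43 × 2.7 = 1.161 pp.
TFP growth = 5.3 − 5.177 = 0.123%.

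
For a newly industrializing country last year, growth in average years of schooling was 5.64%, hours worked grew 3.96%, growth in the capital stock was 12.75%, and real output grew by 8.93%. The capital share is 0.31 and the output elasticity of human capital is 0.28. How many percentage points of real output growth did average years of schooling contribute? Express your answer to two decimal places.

Contribution = share × growth = 0.28 × 5.64 = 1.5792 pp.

1.58 pp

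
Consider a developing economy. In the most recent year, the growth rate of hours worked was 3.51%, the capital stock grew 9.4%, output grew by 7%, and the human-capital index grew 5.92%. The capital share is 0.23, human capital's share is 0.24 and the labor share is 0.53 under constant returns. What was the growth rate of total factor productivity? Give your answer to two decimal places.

1.56%

Labor's share = 1 − 0.23 − 0.24 = 0.53.
The capital stock: 0.23 × 9.4 = 2.162 pp.
The human-capital index: 0.24 × 5.92 = 1.4208 pp.
Hours worked: 0.53 × 3.51 = 1.8603 pp.
TFP growth = 7 − 5.4431 = 1.5569%.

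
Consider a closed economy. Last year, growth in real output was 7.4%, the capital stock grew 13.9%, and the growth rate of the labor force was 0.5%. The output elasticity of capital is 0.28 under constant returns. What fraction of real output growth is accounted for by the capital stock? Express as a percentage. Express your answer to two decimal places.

The capital stock accounted for 52.59% of growth.

The capital stock contributed 0.28 × 13.9 = 3.892 pp.
Share of growth = 3.892 / 7.4 × 100 = 52.5946%.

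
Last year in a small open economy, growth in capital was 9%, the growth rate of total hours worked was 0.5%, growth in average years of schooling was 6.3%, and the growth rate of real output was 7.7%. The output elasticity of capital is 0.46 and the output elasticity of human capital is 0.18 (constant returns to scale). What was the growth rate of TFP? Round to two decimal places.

2.25%

Labor's share = 1 − 0.46 − 0.18 = 0.36.
Capital: 0.46 × 9 = 4.14 pp.
Average years of schooling: 0.18 × 6.3 = 1.134 pp.
Total hours worked: 0.36 × 0.5 = 0.18 pp.
TFP growth = 7.7 − 5.454 = 2.246%.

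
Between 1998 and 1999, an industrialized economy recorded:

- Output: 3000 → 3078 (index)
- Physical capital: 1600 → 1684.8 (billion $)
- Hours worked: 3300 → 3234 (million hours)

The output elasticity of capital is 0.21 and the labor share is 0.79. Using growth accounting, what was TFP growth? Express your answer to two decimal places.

3.07%

Output growth = (3078 − 3000) / 3000 = 2.6%.
Physical capital growth = (1684.8 − 1600) / 1600 = 5.3%.
Hours worked growth = (3234 − 3300) / 3300 = -2%.
Labor's share = 1 − 0.21 = 0.79.
Physical capital: 0.21 × 5.3 = 1.113 pp.
Hours worked: 0.79 × (-2) = -1.58 pp.
TFP growth = 2.6 + 0.467 = 3.067%.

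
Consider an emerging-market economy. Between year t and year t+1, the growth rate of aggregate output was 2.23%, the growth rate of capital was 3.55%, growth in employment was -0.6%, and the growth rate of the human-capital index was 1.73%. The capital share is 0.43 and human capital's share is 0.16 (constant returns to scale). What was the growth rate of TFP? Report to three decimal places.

Labor's share = 1 − 0.43 − 0.16 = 0.41.
Capital: 0.43 × 3.55 = 1.5265 pp.
The human-capital index: 0.16 × 1.73 = 0.2768 pp.
Employment: 0.41 × (-0.6) = -0.246 pp.
TFP growth = 2.23 − 1.5573 = 0.6727%.

0.673%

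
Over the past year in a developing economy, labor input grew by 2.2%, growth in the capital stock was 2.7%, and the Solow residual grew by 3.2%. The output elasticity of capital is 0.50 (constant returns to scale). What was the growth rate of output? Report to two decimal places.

Labor's share = 1 − 0.5 = 0.5.
The capital stock: 0.5 × 2.7 = 1.35 pp.
Labor input: 0.5 × 2.2 = 1.1 pp.
Output growth = 3.2 + 2.45 = 5.65%.

Output growth was 5.65%.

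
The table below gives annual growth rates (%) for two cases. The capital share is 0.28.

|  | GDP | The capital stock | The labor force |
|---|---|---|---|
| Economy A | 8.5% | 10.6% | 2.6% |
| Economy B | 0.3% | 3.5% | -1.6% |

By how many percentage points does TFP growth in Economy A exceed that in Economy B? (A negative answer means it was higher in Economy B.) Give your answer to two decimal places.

3.19 percentage points

Labor's share = 1 − 0.28 = 0.72.
Economy A: TFP = 8.5 − 2.968 − 1.872 = 3.66%.
Economy B: TFP = 0.3 − 0.98 + 1.152 = 0.472%.
Difference = 3.66 − (0.472) = 3.188 pp.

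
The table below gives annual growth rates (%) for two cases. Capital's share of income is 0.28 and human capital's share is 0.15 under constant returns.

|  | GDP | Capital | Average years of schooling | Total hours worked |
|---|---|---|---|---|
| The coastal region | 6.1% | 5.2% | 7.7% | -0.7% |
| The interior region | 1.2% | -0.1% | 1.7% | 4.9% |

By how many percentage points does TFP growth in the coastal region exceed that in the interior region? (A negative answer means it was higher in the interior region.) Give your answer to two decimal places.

Labor's share = 1 − 0.28 − 0.15 = 0.57.
The coastal region: TFP = 6.1 − 1.456 − 1.155 + 0.399 = 3.888%.
The interior region: TFP = 1.2 + 0.028 − 0.255 − 2.793 = -1.82%.
Difference = 3.888 − (-1.82) = 5.708 pp.

5.71 percentage points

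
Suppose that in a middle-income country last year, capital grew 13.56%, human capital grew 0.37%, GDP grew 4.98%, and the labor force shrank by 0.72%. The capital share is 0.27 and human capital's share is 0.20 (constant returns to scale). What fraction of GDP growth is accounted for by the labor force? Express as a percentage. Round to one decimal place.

Labor's share = 1 − 0.27 − 0.2 = 0.53.
The labor force contributed 0.53 × (-0.72) = -0.3816 pp.
Share of growth = -0.3816 / 4.98 × 100 = -7.663%.

The labor force accounted for -7.7% of growth.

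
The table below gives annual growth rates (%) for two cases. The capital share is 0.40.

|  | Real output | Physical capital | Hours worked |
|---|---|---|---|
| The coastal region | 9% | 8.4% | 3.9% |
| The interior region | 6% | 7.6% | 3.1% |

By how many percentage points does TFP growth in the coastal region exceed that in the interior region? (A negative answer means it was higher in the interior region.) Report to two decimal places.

2.20 percentage points

Labor's share = 1 − 0.4 = 0.6.
The coastal region: TFP = 9 − 3.36 − 2.34 = 3.3%.
The interior region: TFP = 6 − 3.04 − 1.86 = 1.1%.
Difference = 3.3 − (1.1) = 2.2 pp.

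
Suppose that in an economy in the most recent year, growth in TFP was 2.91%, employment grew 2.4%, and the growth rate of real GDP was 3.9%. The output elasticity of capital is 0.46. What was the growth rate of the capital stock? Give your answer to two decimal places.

-0.67%

Labor's share = 1 − 0.46 = 0.54.
gY = gA + 0.54×2.4 + 0.46×g.
0.46×g = 3.9 − 2.91 − 1.296 = -0.306.
g = -0.306 / 0.46 = -0.6652%.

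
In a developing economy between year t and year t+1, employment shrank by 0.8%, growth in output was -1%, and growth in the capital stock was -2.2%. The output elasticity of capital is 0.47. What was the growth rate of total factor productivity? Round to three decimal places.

Labor's share = 1 − 0.47 = 0.53.
The capital stock: 0.47 × (-2.2) = -1.034 pp.
Employment: 0.53 × (-0.8) = -0.424 pp.
TFP growth = -1 + 1.458 = 0.458%.

0.458%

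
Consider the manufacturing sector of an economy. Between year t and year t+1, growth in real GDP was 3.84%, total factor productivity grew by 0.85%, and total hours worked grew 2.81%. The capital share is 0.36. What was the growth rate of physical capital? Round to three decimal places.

Labor's share = 1 − 0.36 = 0.64.
gY = gA + 0.64×2.81 + 0.36×g.
0.36×g = 3.84 − 0.85 − 1.7984 = 1.1916.
g = 1.1916 / 0.36 = 3.31%.

3.310%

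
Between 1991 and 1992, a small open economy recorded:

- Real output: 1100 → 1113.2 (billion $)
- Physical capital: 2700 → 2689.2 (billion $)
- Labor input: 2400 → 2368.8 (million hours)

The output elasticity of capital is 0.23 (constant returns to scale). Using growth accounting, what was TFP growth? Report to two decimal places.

Real output growth = (1113.2 − 1100) / 1100 = 1.2%.
Physical capital growth = (2689.2 − 2700) / 2700 = -0.4%.
Labor input growth = (2368.8 − 2400) / 2400 = -1.3%.
Labor's share = 1 − 0.23 = 0.77.
Physical capital: 0.23 × (-0.4) = -0.092 pp.
Labor input: 0.77 × (-1.3) = -1.001 pp.
TFP growth = 1.2 + 1.093 = 2.293%.

2.29%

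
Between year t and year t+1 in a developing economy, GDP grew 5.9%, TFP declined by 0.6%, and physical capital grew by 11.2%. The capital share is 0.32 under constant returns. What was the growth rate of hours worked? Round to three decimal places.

4.288%

Labor's share = 1 − 0.32 = 0.68.
gY = gA + 0.32×11.2 + 0.68×g.
0.68×g = 5.9 + 0.6 − 3.584 = 2.916.
g = 2.916 / 0.68 = 4.28824%.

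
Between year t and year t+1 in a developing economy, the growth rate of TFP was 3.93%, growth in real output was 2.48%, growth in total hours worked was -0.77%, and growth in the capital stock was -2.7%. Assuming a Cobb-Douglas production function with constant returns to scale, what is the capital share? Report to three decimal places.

The capital share is 0.352.

gY = gA + α·gK + (1−α)·gL, so gY − gA − gL = α(gK − gL).
2.48 − 3.93 + 0.77 = α × (-2.7 − (-0.77)).
-0.68 = -1.93 α, so α = 0.35233.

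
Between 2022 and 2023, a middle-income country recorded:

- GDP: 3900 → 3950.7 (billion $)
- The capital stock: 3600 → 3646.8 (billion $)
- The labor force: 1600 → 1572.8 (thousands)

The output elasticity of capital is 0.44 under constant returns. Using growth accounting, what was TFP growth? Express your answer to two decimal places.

GDP growth = (3950.7 − 3900) / 3900 = 1.3%.
The capital stock growth = (3646.8 − 3600) / 3600 = 1.3%.
The labor force growth = (1572.8 − 1600) / 1600 = -1.7%.
Labor's share = 1 − 0.44 = 0.56.
The capital stock: 0.44 × 1.3 = 0.572 pp.
The labor force: 0.56 × (-1.7) = -0.952 pp.
TFP growth = 1.3 + 0.38 = 1.68%.

TFP growth was 1.68%.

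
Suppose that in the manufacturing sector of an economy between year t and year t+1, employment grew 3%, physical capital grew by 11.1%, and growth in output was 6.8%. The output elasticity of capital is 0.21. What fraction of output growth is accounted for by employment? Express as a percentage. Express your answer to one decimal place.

34.9%

Labor's share = 1 − 0.21 = 0.79.
Employment contributed 0.79 × 3 = 2.37 pp.
Share of growth = 2.37 / 6.8 × 100 = 34.853%.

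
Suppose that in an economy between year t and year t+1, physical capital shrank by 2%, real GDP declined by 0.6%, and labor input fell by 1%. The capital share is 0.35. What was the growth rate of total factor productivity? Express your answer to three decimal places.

0.750%

Labor's share = 1 − 0.35 = 0.65.
Physical capital: 0.35 × (-2) = -0.7 pp.
Labor input: 0.65 × (-1) = -0.65 pp.
TFP growth = -0.6 + 1.35 = 0.75%.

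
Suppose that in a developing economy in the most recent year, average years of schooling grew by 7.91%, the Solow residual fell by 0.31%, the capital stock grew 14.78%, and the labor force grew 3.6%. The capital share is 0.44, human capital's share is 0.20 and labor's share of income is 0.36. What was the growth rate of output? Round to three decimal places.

Labor's share = 1 − 0.44 − 0.2 = 0.36.
The capital stock: 0.44 × 14.78 = 6.5032 pp.
Average years of schooling: 0.2 × 7.91 = 1.582 pp.
The labor force: 0.36 × 3.6 = 1.296 pp.
Output growth = -0.31 + 9.3812 = 9.0712%.

Output grew 9.071%.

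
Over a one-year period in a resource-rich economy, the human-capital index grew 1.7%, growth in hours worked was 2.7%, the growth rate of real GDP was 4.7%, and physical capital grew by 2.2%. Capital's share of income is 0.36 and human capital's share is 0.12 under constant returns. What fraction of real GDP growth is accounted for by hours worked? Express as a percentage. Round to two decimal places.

Labor's share = 1 − 0.36 − 0.12 = 0.52.
Hours worked contributed 0.52 × 2.7 = 1.404 pp.
Share of growth = 1.404 / 4.7 × 100 = 29.8723%.

29.87%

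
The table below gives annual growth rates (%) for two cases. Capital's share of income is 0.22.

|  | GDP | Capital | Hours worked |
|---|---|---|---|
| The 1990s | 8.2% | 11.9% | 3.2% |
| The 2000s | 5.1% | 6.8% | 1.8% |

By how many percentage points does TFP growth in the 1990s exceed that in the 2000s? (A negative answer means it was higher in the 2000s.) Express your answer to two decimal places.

Labor's share = 1 − 0.22 = 0.78.
The 1990s: TFP = 8.2 − 2.618 − 2.496 = 3.086%.
The 2000s: TFP = 5.1 − 1.496 − 1.404 = 2.2%.
Difference = 3.086 − (2.2) = 0.886 pp.

0.89 percentage points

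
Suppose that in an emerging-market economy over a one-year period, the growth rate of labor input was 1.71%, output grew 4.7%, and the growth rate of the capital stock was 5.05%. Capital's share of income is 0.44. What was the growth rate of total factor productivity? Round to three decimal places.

Total factor productivity growth was 1.520%.

Labor's share = 1 − 0.44 = 0.56.
The capital stock: 0.44 × 5.05 = 2.222 pp.
Labor input: 0.56 × 1.71 = 0.9576 pp.
TFP growth = 4.7 − 3.1796 = 1.5204%.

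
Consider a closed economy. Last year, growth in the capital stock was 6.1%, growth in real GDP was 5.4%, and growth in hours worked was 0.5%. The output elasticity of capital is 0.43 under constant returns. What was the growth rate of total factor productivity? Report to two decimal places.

Labor's share = 1 − 0.43 = 0.57.
The capital stock: 0.43 × 6.1 = 2.623 pp.
Hours worked: 0.57 × 0.5 = 0.285 pp.
TFP growth = 5.4 − 2.908 = 2.492%.

Total factor productivity grew 2.49%.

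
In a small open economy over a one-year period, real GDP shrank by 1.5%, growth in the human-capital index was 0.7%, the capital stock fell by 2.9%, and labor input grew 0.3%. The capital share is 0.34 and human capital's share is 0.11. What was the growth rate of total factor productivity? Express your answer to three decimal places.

Labor's share = 1 − 0.34 − 0.11 = 0.55.
The capital stock: 0.34 × (-2.9) = -0.986 pp.
The human-capital index: 0.11 × 0.7 = 0.077 pp.
Labor input: 0.55 × 0.3 = 0.165 pp.
TFP growth = -1.5 + 0.744 = -0.756%.

-0.756%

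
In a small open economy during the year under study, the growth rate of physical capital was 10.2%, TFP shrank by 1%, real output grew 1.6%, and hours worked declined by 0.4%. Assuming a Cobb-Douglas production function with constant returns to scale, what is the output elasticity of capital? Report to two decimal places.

gY = gA + α·gK + (1−α)·gL, so gY − gA − gL = α(gK − gL).
1.6 + 1 + 0.4 = α × (10.2 − (-0.4)).
3 = 10.6 α, so α = 0.283.

0.28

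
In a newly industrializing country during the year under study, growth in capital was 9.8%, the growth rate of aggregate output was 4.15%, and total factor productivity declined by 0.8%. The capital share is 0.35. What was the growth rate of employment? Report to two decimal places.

Labor's share = 1 − 0.35 = 0.65.
gY = gA + 0.35×9.8 + 0.65×g.
0.65×g = 4.15 + 0.8 − 3.43 = 1.52.
g = 1.52 / 0.65 = 2.3385%.

2.34%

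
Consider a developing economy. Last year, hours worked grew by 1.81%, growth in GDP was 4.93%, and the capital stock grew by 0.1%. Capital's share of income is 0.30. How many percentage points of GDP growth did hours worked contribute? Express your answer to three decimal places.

Labor's share = 1 − 0.3 = 0.7.
Contribution = share × growth = 0.7 × 1.81 = 1.267 pp.

1.267 pp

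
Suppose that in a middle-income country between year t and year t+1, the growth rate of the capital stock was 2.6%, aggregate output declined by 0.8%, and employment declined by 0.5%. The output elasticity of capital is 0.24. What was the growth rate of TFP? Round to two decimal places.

-1.04%

Labor's share = 1 − 0.24 = 0.76.
The capital stock: 0.24 × 2.6 = 0.624 pp.
Employment: 0.76 × (-0.5) = -0.38 pp.
TFP growth = -0.8 − 0.244 = -1.044%.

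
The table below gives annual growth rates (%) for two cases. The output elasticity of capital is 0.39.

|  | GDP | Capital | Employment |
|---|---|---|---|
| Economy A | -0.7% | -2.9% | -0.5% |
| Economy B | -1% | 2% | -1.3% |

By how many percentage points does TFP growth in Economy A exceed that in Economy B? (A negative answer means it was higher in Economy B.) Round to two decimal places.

1.72 percentage points

Labor's share = 1 − 0.39 = 0.61.
Economy A: TFP = -0.7 + 1.131 + 0.305 = 0.736%.
Economy B: TFP = -1 − 0.78 + 0.793 = -0.987%.
Difference = 0.736 − (-0.987) = 1.723 pp.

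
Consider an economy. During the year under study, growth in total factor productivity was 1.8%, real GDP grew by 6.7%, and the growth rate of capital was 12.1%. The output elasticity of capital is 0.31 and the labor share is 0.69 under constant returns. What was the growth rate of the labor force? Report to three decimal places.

The labor force growth was 1.665%.

Labor's share = 1 − 0.31 = 0.69.
gY = gA + 0.31×12.1 + 0.69×g.
0.69×g = 6.7 − 1.8 − 3.751 = 1.149.
g = 1.149 / 0.69 = 1.66522%.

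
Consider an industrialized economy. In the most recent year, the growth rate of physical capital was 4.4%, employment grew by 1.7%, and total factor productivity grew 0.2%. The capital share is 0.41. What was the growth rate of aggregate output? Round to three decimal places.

Labor's share = 1 − 0.41 = 0.59.
Physical capital: 0.41 × 4.4 = 1.804 pp.
Employment: 0.59 × 1.7 = 1.003 pp.
Output growth = 0.2 + 2.807 = 3.007%.

3.007%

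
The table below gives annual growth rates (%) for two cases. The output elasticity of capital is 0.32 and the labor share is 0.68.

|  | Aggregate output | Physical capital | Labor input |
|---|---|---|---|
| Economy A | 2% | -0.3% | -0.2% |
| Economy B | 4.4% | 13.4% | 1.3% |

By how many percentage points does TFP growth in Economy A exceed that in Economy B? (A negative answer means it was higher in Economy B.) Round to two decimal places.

3.00 percentage points

Labor's share = 1 − 0.32 = 0.68.
Economy A: TFP = 2 + 0.096 + 0.136 = 2.232%.
Economy B: TFP = 4.4 − 4.288 − 0.884 = -0.772%.
Difference = 2.232 − (-0.772) = 3.004 pp.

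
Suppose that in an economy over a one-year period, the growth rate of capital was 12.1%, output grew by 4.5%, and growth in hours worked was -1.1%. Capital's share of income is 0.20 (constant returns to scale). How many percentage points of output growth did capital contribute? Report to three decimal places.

Contribution = share × growth = 0.2 × 12.1 = 2.42 pp.

2.420 pp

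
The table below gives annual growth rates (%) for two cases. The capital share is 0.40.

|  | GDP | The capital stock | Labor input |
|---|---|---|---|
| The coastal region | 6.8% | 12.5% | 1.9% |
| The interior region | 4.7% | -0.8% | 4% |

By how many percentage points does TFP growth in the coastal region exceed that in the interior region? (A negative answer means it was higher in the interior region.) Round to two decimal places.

-1.96 percentage points

Labor's share = 1 − 0.4 = 0.6.
The coastal region: TFP = 6.8 − 5 − 1.14 = 0.66%.
The interior region: TFP = 4.7 + 0.32 − 2.4 = 2.62%.
Difference = 0.66 − (2.62) = -1.96 pp.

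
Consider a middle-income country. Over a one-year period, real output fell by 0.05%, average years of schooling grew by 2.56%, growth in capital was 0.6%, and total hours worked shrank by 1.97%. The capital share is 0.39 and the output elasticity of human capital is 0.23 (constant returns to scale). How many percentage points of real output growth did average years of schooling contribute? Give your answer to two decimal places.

Contribution = share × growth = 0.23 × 2.56 = 0.5888 pp.

0.59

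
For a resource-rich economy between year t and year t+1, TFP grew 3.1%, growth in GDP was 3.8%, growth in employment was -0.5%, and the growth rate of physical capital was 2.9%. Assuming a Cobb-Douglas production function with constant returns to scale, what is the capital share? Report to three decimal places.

α = 0.353

gY = gA + α·gK + (1−α)·gL, so gY − gA − gL = α(gK − gL).
3.8 − 3.1 + 0.5 = α × (2.9 − (-0.5)).
1.2 = 3.4 α, so α = 0.35294.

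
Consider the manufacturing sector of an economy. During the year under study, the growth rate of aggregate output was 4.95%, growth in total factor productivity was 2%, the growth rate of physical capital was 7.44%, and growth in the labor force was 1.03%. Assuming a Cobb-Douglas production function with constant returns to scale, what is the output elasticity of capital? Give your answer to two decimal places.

gY = gA + α·gK + (1−α)·gL, so gY − gA − gL = α(gK − gL).
4.95 − 2 − 1.03 = α × (7.44 − 1.03).
1.92 = 6.41 α, so α = 0.2995.

0.30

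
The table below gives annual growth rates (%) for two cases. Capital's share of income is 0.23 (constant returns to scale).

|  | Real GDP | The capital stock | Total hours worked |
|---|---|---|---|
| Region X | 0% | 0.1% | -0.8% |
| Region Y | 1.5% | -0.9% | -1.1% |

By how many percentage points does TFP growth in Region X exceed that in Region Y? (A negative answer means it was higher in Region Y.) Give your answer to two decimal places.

-1.96 percentage points

Labor's share = 1 − 0.23 = 0.77.
Region X: TFP = 0 − 0.023 + 0.616 = 0.593%.
Region Y: TFP = 1.5 + 0.207 + 0.847 = 2.554%.
Difference = 0.593 − (2.554) = -1.961 pp.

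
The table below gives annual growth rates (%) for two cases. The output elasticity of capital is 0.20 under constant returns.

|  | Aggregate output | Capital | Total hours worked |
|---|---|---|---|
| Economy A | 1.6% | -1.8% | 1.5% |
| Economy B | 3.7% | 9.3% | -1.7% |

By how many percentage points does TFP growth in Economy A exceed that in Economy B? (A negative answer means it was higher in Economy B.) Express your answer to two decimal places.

-2.44 percentage points

Labor's share = 1 − 0.2 = 0.8.
Economy A: TFP = 1.6 + 0.36 − 1.2 = 0.76%.
Economy B: TFP = 3.7 − 1.86 + 1.36 = 3.2%.
Difference = 0.76 − (3.2) = -2.44 pp.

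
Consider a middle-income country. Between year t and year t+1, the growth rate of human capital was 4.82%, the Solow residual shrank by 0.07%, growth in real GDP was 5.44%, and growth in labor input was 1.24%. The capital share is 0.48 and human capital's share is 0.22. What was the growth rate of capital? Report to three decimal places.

Capital grew 8.495%.

Labor's share = 1 − 0.48 − 0.22 = 0.3.
gY = gA + 0.22×4.82 + 0.3×1.24 + 0.48×g.
0.48×g = 5.44 + 0.07 − 1.4324 = 4.0776.
g = 4.0776 / 0.48 = 8.495%.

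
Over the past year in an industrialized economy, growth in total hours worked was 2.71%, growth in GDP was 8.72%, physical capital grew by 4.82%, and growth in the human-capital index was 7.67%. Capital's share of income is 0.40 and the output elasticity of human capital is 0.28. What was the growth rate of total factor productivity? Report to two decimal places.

3.78%

Labor's share = 1 − 0.4 − 0.28 = 0.32.
Physical capital: 0.4 × 4.82 = 1.928 pp.
The human-capital index: 0.28 × 7.67 = 2.1476 pp.
Total hours worked: 0.32 × 2.71 = 0.8672 pp.
TFP growth = 8.72 − 4.9428 = 3.7772%.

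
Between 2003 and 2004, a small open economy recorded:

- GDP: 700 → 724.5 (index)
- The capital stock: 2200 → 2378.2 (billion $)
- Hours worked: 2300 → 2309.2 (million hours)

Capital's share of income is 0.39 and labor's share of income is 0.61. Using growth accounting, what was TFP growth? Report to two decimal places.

TFP grew 0.10%.

GDP growth = (724.5 − 700) / 700 = 3.5%.
The capital stock growth = (2378.2 − 2200) / 2200 = 8.1%.
Hours worked growth = (2309.2 − 2300) / 2300 = 0.4%.
Labor's share = 1 − 0.39 = 0.61.
The capital stock: 0.39 × 8.1 = 3.159 pp.
Hours worked: 0.61 × 0.4 = 0.244 pp.
TFP growth = 3.5 − 3.403 = 0.097%.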